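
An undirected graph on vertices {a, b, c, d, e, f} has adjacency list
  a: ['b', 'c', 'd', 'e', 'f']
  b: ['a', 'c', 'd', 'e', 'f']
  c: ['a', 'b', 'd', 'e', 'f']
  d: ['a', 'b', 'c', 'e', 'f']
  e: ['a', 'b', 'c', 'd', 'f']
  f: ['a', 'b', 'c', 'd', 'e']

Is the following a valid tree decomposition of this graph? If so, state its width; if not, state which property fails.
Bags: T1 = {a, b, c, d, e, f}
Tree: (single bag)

Every vertex of G appears in some bag (union = {a, b, c, d, e, f}); every edge is covered by a bag; and for each vertex v the set of bags containing v is connected in the bag tree. The decomposition is therefore valid. The largest bag has 6 vertices, so the width is 5.

Yes; width 5.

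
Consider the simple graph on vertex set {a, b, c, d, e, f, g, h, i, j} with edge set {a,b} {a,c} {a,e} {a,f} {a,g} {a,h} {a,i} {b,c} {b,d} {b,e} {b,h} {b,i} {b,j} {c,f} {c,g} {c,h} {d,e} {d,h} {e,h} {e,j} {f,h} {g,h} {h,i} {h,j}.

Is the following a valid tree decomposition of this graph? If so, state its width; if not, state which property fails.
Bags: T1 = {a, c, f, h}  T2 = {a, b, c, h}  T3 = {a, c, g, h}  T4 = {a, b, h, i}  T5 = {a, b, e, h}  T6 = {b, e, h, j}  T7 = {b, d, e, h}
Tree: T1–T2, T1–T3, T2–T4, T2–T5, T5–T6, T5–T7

Every vertex of G appears in some bag (union = {a, b, c, d, e, f, g, h, i, j}); every edge is covered by a bag; and for each vertex v the set of bags containing v is connected in the bag tree. The decomposition is therefore valid. The largest bag has 4 vertices, so the width is 3.

Yes; width 3.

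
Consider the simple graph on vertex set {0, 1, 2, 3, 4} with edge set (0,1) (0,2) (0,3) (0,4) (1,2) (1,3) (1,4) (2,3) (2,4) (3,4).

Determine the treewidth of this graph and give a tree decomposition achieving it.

Treewidth 4.
Bags: B1 = {0, 1, 2, 3, 4}
Tree: (single bag)

A single bag containing all 5 vertices is trivially a valid decomposition of width 4. On the other hand G contains the 5-clique {0, 1, 2, 3, 4}. A clique must lie in a single bag of any decomposition, so no decomposition can have width below 4. The upper and lower bounds meet at 4, so that is the treewidth.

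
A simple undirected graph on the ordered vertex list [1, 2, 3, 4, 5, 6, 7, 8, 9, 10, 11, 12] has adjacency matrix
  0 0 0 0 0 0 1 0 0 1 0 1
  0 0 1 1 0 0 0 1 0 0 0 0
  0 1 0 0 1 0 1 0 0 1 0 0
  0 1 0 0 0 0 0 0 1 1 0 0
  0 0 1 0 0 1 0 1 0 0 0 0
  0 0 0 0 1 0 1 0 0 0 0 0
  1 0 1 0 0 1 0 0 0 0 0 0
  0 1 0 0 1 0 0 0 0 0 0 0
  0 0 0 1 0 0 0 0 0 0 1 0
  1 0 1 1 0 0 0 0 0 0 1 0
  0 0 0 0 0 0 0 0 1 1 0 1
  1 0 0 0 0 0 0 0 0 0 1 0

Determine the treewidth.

3

A width-3 tree decomposition is:
Bags: B1 = {5, 6, 7, 8}  B2 = {3, 5, 7, 8}  B3 = {2, 3, 7, 8}  B4 = {1, 2, 3, 7}  B5 = {1, 2, 3, 10}  B6 = {1, 2, 4, 10}  B7 = {1, 4, 10, 12}  B8 = {4, 10, 11, 12}  B9 = {4, 9, 11, 12}
Tree: B1–B2, B2–B3, B3–B4, B4–B5, B5–B6, B6–B7, B7–B8, B8–B9
Every bag has size at most 4, so the width is 4 − 1 = 3 and tw(G) ≤ 3. For the lower bound: the 4 vertex sets {5,6,8}, {7}, {3}, {1,2,4,10} are disjoint, each induces a connected subgraph, and every pair is joined by at least one edge of G. Contracting each set to a single vertex therefore yields K_{4} as a minor, and since treewidth is minor-monotone, tw(G) ≥ tw(K_{4}) = 3. The upper and lower bounds meet at 3, so that is the treewidth.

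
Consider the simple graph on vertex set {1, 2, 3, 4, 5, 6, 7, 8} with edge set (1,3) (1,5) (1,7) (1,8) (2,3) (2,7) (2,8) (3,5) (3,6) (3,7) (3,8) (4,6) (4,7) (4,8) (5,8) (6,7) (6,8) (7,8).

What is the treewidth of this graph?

A width-3 tree decomposition is:
Bags: B1 = {4, 6, 7, 8}  B2 = {3, 6, 7, 8}  B3 = {1, 3, 7, 8}  B4 = {2, 3, 7, 8}  B5 = {1, 3, 5, 8}
Tree: B1–B2, B2–B3, B3–B4, B3–B5
Each bag holds 4 vertices, so the decomposition has width 3, which upper-bounds the treewidth. Conversely, {1, 3, 5, 8} is a clique of size 4, and the vertices of any clique must share a bag in every tree decomposition; so some bag has ≥ 4 vertices and tw(G) ≥ 3. Therefore the treewidth is 3.

3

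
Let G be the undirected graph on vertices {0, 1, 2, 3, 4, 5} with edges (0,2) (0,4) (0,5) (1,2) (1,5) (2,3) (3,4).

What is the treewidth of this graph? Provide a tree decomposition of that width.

Treewidth 2.
One such decomposition:
Bags: B1 = {0, 1, 5}  B2 = {0, 1, 2}  B3 = {0, 2, 4}  B4 = {2, 3, 4}
Tree: B1–B2, B2–B3, B3–B4

Each bag holds 3 vertices, so the decomposition has width 2, which upper-bounds the treewidth. Since 5–1–2–0–5 is a cycle in G, G is not acyclic. Forests are exactly the graphs of treewidth ≤ 1, so tw(G) ≥ 2. Combining the bounds, tw(G) = 2.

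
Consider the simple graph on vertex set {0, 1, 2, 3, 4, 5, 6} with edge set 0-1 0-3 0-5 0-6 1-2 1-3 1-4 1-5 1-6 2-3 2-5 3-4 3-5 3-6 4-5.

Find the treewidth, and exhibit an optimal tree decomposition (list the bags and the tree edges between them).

The largest bag has 4 vertices, giving width 3; this decomposition certifies tw(G) ≤ 3. For the lower bound, the 4 vertices {0, 1, 3, 5} are pairwise adjacent, and any tree decomposition puts a clique entirely inside one bag — forcing width ≥ 3. Therefore the treewidth is 3.

Treewidth 3.
One optimal decomposition is:
Bags: B1 = {0, 1, 3, 5}  B2 = {1, 3, 4, 5}  B3 = {1, 2, 3, 5}  B4 = {0, 1, 3, 6}
Tree: B1–B2, B1–B3, B1–B4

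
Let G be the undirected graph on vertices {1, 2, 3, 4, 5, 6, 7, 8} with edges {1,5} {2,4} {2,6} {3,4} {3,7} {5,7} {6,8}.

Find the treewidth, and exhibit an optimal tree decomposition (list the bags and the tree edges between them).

Treewidth 1.
One such decomposition:
Bags: B1 = {6, 8}  B2 = {2, 6}  B3 = {2, 4}  B4 = {3, 4}  B5 = {3, 7}  B6 = {5, 7}  B7 = {1, 5}
Tree: B1–B2, B2–B3, B3–B4, B4–B5, B5–B6, B6–B7

The largest bag has 2 vertices, giving width 1; this decomposition certifies tw(G) ≤ 1. G has an edge, so its treewidth is at least 1. Combining the bounds, tw(G) = 1.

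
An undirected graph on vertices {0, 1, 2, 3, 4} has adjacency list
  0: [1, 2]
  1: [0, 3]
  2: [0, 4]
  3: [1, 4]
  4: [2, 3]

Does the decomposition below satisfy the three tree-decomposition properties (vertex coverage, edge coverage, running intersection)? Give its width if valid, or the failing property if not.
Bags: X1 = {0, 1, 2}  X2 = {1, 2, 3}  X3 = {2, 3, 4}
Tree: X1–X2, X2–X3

Checking the three conditions: (i) the bags cover all of {0, 1, 2, 3, 4}; (ii) for each edge, some bag contains both endpoints; (iii) the bags containing any fixed vertex form a subtree. All hold, so the decomposition is valid with width 3 − 1 = 2.

Yes; width 2.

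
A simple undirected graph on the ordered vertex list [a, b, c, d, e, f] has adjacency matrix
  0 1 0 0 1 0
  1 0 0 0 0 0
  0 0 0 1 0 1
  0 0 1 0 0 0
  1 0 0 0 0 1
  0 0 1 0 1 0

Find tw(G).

1

A width-1 tree decomposition is:
Bags: B1 = {c, d}  B2 = {c, f}  B3 = {e, f}  B4 = {a, e}  B5 = {a, b}
Tree: B1–B2, B2–B3, B3–B4, B4–B5
The largest bag has 2 vertices, giving width 1; this decomposition certifies tw(G) ≤ 1. Any graph with an edge has treewidth ≥ 1, and G has the edge d–c. The upper and lower bounds meet at 1, so that is the treewidth.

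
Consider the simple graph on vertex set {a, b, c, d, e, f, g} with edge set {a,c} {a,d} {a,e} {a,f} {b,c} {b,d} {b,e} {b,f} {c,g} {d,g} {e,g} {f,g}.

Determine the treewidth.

3

A width-3 tree decomposition is:
Bags: B1 = {a, b, f, g}  B2 = {a, b, d, g}  B3 = {a, b, c, g}  B4 = {a, b, e, g}
Tree: B1–B2, B2–B3, B3–B4
The largest bag has 4 vertices, giving width 3; this decomposition certifies tw(G) ≤ 3. For the lower bound: the 4 vertex sets {a,f}, {d,g}, {b}, {c} are disjoint, each induces a connected subgraph, and every pair is joined by at least one edge of G. Contracting each set to a single vertex therefore yields K_{4} as a minor, and since treewidth is minor-monotone, tw(G) ≥ tw(K_{4}) = 3. The upper and lower bounds meet at 3, so that is the treewidth.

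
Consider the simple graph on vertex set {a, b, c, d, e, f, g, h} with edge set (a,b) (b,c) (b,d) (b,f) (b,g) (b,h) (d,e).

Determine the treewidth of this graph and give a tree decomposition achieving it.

Treewidth 1.
One optimal decomposition is:
Bags: B1 = {b, d}  B2 = {b, c}  B3 = {d, e}  B4 = {a, b}  B5 = {b, h}  B6 = {b, f}  B7 = {b, g}
Tree: B1–B2, B1–B3, B1–B4, B1–B5, B4–B6, B6–B7

Every bag has size at most 2, so the width is 2 − 1 = 1 and tw(G) ≤ 1. Since G has at least one edge (e.g. b–d), it is not an edgeless graph, so tw(G) ≥ 1. Hence tw(G) = 1 exactly.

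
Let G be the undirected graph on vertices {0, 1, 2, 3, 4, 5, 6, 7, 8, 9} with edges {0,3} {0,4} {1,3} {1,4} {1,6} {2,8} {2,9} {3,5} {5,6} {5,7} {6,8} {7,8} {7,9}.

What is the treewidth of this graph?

2

A width-2 tree decomposition is:
Bags: B1 = {2, 8, 9}  B2 = {7, 8, 9}  B3 = {6, 7, 8}  B4 = {5, 6, 7}  B5 = {1, 5, 6}  B6 = {1, 3, 5}  B7 = {1, 3, 4}  B8 = {0, 3, 4}
Tree: B1–B2, B2–B3, B3–B4, B4–B5, B5–B6, B6–B7, B7–B8
The largest bag has 3 vertices, giving width 2; this decomposition certifies tw(G) ≤ 2. For the lower bound, G contains the cycle 2–9–7–8–2, so G is not a forest; only forests have treewidth ≤ 1, hence tw(G) ≥ 2. Hence tw(G) = 2 exactly.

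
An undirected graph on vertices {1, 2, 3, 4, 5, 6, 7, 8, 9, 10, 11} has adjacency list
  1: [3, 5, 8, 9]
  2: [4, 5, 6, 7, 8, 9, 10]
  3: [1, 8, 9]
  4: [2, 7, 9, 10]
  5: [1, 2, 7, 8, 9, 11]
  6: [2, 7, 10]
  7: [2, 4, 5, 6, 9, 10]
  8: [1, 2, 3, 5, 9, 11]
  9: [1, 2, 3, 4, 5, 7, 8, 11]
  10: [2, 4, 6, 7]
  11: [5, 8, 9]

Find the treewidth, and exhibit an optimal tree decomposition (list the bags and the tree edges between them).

Treewidth 3.
One such decomposition:
Bags: B1 = {2, 5, 8, 9}  B2 = {1, 5, 8, 9}  B3 = {2, 5, 7, 9}  B4 = {2, 4, 7, 9}  B5 = {1, 3, 8, 9}  B6 = {2, 4, 7, 10}  B7 = {5, 8, 9, 11}  B8 = {2, 6, 7, 10}
Tree: B1–B2, B1–B3, B3–B4, B2–B5, B4–B6, B2–B7, B6–B8

The largest bag has 4 vertices, giving width 3; this decomposition certifies tw(G) ≤ 3. Conversely, {1, 3, 8, 9} is a clique of size 4, and the vertices of any clique must share a bag in every tree decomposition; so some bag has ≥ 4 vertices and tw(G) ≥ 3. Therefore the treewidth is 3.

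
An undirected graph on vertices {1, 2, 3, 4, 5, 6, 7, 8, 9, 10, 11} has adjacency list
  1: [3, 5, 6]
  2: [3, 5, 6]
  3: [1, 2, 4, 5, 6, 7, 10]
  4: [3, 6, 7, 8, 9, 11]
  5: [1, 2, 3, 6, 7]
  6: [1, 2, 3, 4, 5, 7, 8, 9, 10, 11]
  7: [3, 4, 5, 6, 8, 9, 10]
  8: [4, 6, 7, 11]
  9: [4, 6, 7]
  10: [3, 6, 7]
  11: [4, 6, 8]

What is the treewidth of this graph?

A width-3 tree decomposition is:
Bags: B1 = {4, 6, 7, 8}  B2 = {3, 4, 6, 7}  B3 = {3, 5, 6, 7}  B4 = {4, 6, 8, 11}  B5 = {3, 6, 7, 10}  B6 = {2, 3, 5, 6}  B7 = {4, 6, 7, 9}  B8 = {1, 3, 5, 6}
Tree: B1–B2, B2–B3, B1–B4, B2–B5, B3–B6, B1–B7, B3–B8
Every bag has size at most 4, so the width is 4 − 1 = 3 and tw(G) ≤ 3. For the lower bound, the 4 vertices {4, 6, 8, 11} are pairwise adjacent, and any tree decomposition puts a clique entirely inside one bag — forcing width ≥ 3. The upper and lower bounds meet at 3, so that is the treewidth.

3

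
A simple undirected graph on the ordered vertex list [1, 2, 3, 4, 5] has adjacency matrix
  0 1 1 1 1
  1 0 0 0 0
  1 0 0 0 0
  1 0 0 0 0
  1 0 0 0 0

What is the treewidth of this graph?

A width-1 tree decomposition is:
Bags: B1 = {1, 2}  B2 = {1, 3}  B3 = {1, 5}  B4 = {1, 4}
Tree: B1–B2, B2–B3, B1–B4
The largest bag has 2 vertices, giving width 1; this decomposition certifies tw(G) ≤ 1. G has an edge, so its treewidth is at least 1. The upper and lower bounds meet at 1, so that is the treewidth.

1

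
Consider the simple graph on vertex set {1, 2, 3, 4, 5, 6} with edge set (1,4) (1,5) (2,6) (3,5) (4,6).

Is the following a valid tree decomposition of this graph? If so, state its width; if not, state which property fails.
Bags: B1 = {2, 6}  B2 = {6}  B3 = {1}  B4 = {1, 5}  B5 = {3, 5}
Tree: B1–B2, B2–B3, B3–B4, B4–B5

No — vertex 4 appears in no bag.

A tree decomposition must satisfy three properties: every vertex lies in some bag; for every edge, both endpoints lie together in some bag; and for every vertex, the bags containing it form a connected subtree. Here vertex 4 appears in no bag, so the decomposition is invalid.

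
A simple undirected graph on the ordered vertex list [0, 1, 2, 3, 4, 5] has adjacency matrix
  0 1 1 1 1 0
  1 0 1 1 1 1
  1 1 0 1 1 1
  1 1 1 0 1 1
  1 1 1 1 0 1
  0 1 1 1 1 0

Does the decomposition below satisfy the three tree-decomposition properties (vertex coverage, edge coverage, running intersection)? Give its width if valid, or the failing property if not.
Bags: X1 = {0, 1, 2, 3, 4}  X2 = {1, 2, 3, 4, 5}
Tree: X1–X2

Checking the three conditions: (i) the bags cover all of {0, 1, 2, 3, 4, 5}; (ii) for each edge, some bag contains both endpoints; (iii) the bags containing any fixed vertex form a subtree. All hold, so the decomposition is valid with width 5 − 1 = 4.

Yes; width 4.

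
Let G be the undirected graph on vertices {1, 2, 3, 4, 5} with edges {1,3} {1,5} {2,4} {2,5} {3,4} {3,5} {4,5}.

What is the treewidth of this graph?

2

A width-2 tree decomposition is:
Bags: B1 = {2, 4, 5}  B2 = {3, 4, 5}  B3 = {1, 3, 5}
Tree: B1–B2, B2–B3
Every bag has size at most 3, so the width is 3 − 1 = 2 and tw(G) ≤ 2. For the lower bound, the 3 vertices {2, 4, 5} are pairwise adjacent, and any tree decomposition puts a clique entirely inside one bag — forcing width ≥ 2. Hence tw(G) = 2 exactly.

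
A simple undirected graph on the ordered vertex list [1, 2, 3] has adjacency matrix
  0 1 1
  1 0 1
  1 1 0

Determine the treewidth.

2

A width-2 tree decomposition is:
Bags: B1 = {1, 2, 3}
Tree: (single bag)
A single bag containing all 3 vertices is trivially a valid decomposition of width 2. For the lower bound, the 3 vertices {1, 2, 3} are pairwise adjacent, and any tree decomposition puts a clique entirely inside one bag — forcing width ≥ 2. Therefore the treewidth is 2.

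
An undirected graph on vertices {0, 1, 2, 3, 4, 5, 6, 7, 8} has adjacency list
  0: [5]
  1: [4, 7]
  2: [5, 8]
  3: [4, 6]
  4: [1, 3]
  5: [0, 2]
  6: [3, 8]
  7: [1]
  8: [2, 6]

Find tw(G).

1

A width-1 tree decomposition is:
Bags: B1 = {1, 7}  B2 = {1, 4}  B3 = {3, 4}  B4 = {3, 6}  B5 = {6, 8}  B6 = {2, 8}  B7 = {2, 5}  B8 = {0, 5}
Tree: B1–B2, B2–B3, B3–B4, B4–B5, B5–B6, B6–B7, B7–B8
Each bag holds 2 vertices, so the decomposition has width 1, which upper-bounds the treewidth. Since G has at least one edge (e.g. 7–1), it is not an edgeless graph, so tw(G) ≥ 1. Therefore the treewidth is 1.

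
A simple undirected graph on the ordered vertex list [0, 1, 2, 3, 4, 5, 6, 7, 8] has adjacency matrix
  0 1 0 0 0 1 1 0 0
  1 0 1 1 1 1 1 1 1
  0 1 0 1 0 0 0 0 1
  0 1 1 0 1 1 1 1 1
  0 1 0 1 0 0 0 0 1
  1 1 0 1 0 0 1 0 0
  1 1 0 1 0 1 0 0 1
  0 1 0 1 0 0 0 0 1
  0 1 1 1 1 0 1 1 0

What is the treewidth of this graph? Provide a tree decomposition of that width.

Each bag holds 4 vertices, so the decomposition has width 3, which upper-bounds the treewidth. On the other hand G contains the 4-clique {0, 1, 5, 6}. A clique must lie in a single bag of any decomposition, so no decomposition can have width below 3. Therefore the treewidth is 3.

Treewidth 3.
One optimal decomposition is:
Bags: B1 = {1, 3, 5, 6}  B2 = {0, 1, 5, 6}  B3 = {1, 3, 6, 8}  B4 = {1, 3, 7, 8}  B5 = {1, 2, 3, 8}  B6 = {1, 3, 4, 8}
Tree: B1–B2, B1–B3, B3–B4, B4–B5, B5–B6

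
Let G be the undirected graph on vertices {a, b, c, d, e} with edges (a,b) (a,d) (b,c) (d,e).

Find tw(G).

A width-1 tree decomposition is:
Bags: B1 = {b, c}  B2 = {a, b}  B3 = {a, d}  B4 = {d, e}
Tree: B1–B2, B2–B3, B3–B4
Each bag holds 2 vertices, so the decomposition has width 1, which upper-bounds the treewidth. Since G has at least one edge (e.g. c–b), it is not an edgeless graph, so tw(G) ≥ 1. The upper and lower bounds meet at 1, so that is the treewidth.

1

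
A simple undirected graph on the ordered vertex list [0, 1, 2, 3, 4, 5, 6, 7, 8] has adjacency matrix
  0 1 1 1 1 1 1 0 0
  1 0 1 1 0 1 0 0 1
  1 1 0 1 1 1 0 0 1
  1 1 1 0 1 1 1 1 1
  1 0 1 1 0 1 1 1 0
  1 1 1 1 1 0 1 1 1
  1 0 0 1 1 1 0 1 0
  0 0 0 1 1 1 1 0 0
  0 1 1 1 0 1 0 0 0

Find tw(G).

A width-4 tree decomposition is:
Bags: B1 = {0, 3, 4, 5, 6}  B2 = {0, 2, 3, 4, 5}  B3 = {0, 1, 2, 3, 5}  B4 = {1, 2, 3, 5, 8}  B5 = {3, 4, 5, 6, 7}
Tree: B1–B2, B2–B3, B3–B4, B1–B5
Each bag holds 5 vertices, so the decomposition has width 4, which upper-bounds the treewidth. For the lower bound, the 5 vertices {0, 1, 2, 3, 5} are pairwise adjacent, and any tree decomposition puts a clique entirely inside one bag — forcing width ≥ 4. Therefore the treewidth is 4.

4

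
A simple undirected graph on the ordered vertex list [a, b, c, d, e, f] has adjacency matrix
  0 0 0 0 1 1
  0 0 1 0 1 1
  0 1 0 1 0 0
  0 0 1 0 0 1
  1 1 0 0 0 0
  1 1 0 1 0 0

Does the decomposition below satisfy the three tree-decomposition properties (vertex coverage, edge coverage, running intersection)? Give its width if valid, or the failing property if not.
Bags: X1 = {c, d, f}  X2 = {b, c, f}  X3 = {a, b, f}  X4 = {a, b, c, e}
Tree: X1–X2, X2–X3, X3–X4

No — bags containing vertex c are not connected in the tree.

A tree decomposition must satisfy three properties: every vertex lies in some bag; for every edge, both endpoints lie together in some bag; and for every vertex, the bags containing it form a connected subtree. Here bags containing vertex c are not connected in the tree, so the decomposition is invalid.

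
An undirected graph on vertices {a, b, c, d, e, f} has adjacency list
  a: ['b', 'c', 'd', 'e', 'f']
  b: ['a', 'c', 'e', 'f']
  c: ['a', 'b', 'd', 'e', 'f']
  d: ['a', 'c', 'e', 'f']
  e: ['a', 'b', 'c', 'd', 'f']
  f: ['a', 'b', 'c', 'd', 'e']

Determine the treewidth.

A width-4 tree decomposition is:
Bags: B1 = {a, c, d, e, f}  B2 = {a, b, c, e, f}
Tree: B1–B2
The largest bag has 5 vertices, giving width 4; this decomposition certifies tw(G) ≤ 4. For the lower bound, the 5 vertices {a, c, d, e, f} are pairwise adjacent, and any tree decomposition puts a clique entirely inside one bag — forcing width ≥ 4. Combining the bounds, tw(G) = 4.

4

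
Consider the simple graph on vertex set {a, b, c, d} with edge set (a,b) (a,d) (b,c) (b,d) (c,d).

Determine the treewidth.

2

A width-2 tree decomposition is:
Bags: B1 = {b, c, d}  B2 = {a, b, d}
Tree: B1–B2
The largest bag has 3 vertices, giving width 2; this decomposition certifies tw(G) ≤ 2. For the lower bound, the 3 vertices {b, c, d} are pairwise adjacent, and any tree decomposition puts a clique entirely inside one bag — forcing width ≥ 2. The upper and lower bounds meet at 2, so that is the treewidth.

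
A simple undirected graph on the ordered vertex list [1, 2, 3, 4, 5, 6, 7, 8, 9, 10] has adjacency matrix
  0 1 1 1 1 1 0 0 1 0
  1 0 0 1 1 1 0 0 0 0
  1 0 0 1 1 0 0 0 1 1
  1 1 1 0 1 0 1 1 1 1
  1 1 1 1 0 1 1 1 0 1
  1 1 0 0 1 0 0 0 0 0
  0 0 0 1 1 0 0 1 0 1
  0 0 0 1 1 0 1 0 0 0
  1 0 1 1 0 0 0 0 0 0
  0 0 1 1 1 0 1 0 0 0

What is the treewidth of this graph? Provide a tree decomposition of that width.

The largest bag has 4 vertices, giving width 3; this decomposition certifies tw(G) ≤ 3. On the other hand G contains the 4-clique {1, 3, 4, 9}. A clique must lie in a single bag of any decomposition, so no decomposition can have width below 3. The upper and lower bounds meet at 3, so that is the treewidth.

Treewidth 3.
One optimal decomposition is:
Bags: B1 = {3, 4, 5, 10}  B2 = {1, 3, 4, 5}  B3 = {4, 5, 7, 10}  B4 = {1, 2, 4, 5}  B5 = {1, 3, 4, 9}  B6 = {1, 2, 5, 6}  B7 = {4, 5, 7, 8}
Tree: B1–B2, B1–B3, B2–B4, B2–B5, B4–B6, B3–B7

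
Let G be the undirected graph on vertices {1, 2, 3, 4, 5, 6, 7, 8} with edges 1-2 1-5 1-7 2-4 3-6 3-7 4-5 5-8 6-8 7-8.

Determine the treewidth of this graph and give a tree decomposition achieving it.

Treewidth 2.
One optimal decomposition is:
Bags: B1 = {3, 6, 8}  B2 = {3, 7, 8}  B3 = {5, 7, 8}  B4 = {1, 5, 7}  B5 = {1, 4, 5}  B6 = {1, 2, 4}
Tree: B1–B2, B2–B3, B3–B4, B4–B5, B5–B6

Every bag has size at most 3, so the width is 3 − 1 = 2 and tw(G) ≤ 2. For the lower bound, G contains the cycle 6–3–7–8–6, so G is not a forest; only forests have treewidth ≤ 1, hence tw(G) ≥ 2. Combining the bounds, tw(G) = 2.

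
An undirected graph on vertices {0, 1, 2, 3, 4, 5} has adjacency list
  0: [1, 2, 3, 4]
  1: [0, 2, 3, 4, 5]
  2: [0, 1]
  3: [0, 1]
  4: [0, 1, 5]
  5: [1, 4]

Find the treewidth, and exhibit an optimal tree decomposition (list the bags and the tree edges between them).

The largest bag has 3 vertices, giving width 2; this decomposition certifies tw(G) ≤ 2. Conversely, {0, 1, 2} is a clique of size 3, and the vertices of any clique must share a bag in every tree decomposition; so some bag has ≥ 3 vertices and tw(G) ≥ 2. Combining the bounds, tw(G) = 2.

Treewidth 2.
Bags: B1 = {0, 1, 4}  B2 = {0, 1, 3}  B3 = {0, 1, 2}  B4 = {1, 4, 5}
Tree: B1–B2, B1–B3, B1–B4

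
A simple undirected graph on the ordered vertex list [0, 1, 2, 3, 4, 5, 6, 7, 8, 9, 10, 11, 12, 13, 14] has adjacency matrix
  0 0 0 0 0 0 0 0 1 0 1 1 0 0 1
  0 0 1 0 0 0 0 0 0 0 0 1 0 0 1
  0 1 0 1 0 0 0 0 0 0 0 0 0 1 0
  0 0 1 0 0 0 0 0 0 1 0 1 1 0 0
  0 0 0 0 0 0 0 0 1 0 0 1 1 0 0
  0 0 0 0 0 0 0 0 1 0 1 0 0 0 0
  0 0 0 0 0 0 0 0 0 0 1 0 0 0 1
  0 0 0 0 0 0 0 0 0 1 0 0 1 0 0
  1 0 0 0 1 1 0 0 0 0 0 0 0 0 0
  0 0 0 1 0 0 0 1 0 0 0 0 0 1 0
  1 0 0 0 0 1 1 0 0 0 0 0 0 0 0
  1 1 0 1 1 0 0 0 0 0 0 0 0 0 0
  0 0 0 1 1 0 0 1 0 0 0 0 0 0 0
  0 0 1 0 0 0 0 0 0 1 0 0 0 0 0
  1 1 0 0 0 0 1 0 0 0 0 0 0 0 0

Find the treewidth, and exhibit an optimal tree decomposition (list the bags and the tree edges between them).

The largest bag has 4 vertices, giving width 3; this decomposition certifies tw(G) ≤ 3. For the lower bound: the 4 vertex sets {5,6,10}, {8}, {0}, {1,4,11,14} are disjoint, each induces a connected subgraph, and every pair is joined by at least one edge of G. Contracting each set to a single vertex therefore yields K_{4} as a minor, and since treewidth is minor-monotone, tw(G) ≥ tw(K_{4}) = 3. The upper and lower bounds meet at 3, so that is the treewidth.

Treewidth 3.
One optimal decomposition is:
Bags: B1 = {5, 6, 8, 10}  B2 = {0, 6, 8, 10}  B3 = {0, 6, 8, 14}  B4 = {0, 4, 8, 14}  B5 = {0, 4, 11, 14}  B6 = {1, 4, 11, 14}  B7 = {1, 4, 11, 12}  B8 = {1, 3, 11, 12}  B9 = {1, 2, 3, 12}  B10 = {2, 3, 7, 12}  B11 = {2, 3, 7, 9}  B12 = {2, 7, 9, 13}
Tree: B1–B2, B2–B3, B3–B4, B4–B5, B5–B6, B6–B7, B7–B8, B8–B9, B9–B10, B10–B11, B11–B12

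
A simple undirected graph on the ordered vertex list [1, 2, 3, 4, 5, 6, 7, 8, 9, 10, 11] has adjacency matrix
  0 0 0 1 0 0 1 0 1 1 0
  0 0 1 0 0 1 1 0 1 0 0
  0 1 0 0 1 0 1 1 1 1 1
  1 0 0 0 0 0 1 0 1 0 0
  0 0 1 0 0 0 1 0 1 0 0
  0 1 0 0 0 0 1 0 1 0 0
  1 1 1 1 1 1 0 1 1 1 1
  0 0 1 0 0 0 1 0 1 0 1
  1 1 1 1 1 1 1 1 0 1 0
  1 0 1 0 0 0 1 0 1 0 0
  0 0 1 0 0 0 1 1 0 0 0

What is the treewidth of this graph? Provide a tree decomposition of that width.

Each bag holds 4 vertices, so the decomposition has width 3, which upper-bounds the treewidth. On the other hand G contains the 4-clique {1, 7, 9, 10}. A clique must lie in a single bag of any decomposition, so no decomposition can have width below 3. The upper and lower bounds meet at 3, so that is the treewidth.

Treewidth 3.
Bags: B1 = {2, 3, 7, 9}  B2 = {3, 7, 9, 10}  B3 = {2, 6, 7, 9}  B4 = {1, 7, 9, 10}  B5 = {3, 5, 7, 9}  B6 = {1, 4, 7, 9}  B7 = {3, 7, 8, 9}  B8 = {3, 7, 8, 11}
Tree: B1–B2, B1–B3, B2–B4, B1–B5, B4–B6, B1–B7, B7–B8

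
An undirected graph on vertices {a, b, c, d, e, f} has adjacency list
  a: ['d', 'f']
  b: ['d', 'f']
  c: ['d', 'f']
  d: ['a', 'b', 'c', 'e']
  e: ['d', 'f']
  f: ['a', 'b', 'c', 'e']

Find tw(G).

2

A width-2 tree decomposition is:
Bags: B1 = {d, e, f}  B2 = {c, d, f}  B3 = {a, d, f}  B4 = {b, d, f}
Tree: B1–B2, B2–B3, B3–B4
Every bag has size at most 3, so the width is 3 − 1 = 2 and tw(G) ≤ 2. The edges f–e–d–c–f form a cycle, so G is not a tree and its treewidth is at least 2. Therefore the treewidth is 2.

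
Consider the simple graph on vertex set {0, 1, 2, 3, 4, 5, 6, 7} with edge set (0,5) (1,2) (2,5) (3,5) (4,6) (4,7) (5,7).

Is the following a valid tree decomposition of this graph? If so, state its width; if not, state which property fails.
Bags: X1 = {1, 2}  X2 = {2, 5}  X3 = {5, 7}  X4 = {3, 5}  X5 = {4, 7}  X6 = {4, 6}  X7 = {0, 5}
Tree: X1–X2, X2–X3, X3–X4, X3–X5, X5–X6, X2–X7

Yes; width 1.

Checking the three conditions: (i) the bags cover all of {0, 1, 2, 3, 4, 5, 6, 7}; (ii) for each edge, some bag contains both endpoints; (iii) the bags containing any fixed vertex form a subtree. All hold, so the decomposition is valid with width 2 − 1 = 1.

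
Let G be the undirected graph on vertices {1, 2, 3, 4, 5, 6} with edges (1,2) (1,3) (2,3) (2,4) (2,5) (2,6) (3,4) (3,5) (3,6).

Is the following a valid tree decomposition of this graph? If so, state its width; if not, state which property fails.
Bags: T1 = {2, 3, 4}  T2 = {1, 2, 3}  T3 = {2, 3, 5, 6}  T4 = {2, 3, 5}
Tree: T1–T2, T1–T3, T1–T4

A tree decomposition must satisfy three properties: every vertex lies in some bag; for every edge, both endpoints lie together in some bag; and for every vertex, the bags containing it form a connected subtree. Here bags containing vertex 5 are not connected in the tree, so the decomposition is invalid.

No — bags containing vertex 5 are not connected in the tree.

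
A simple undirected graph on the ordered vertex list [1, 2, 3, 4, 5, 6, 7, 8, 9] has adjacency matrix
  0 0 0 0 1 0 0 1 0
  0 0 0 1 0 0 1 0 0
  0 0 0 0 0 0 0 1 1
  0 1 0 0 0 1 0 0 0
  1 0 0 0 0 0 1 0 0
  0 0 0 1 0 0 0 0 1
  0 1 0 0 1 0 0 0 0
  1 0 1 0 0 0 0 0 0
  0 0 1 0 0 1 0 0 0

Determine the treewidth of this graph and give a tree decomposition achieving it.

Each bag holds 3 vertices, so the decomposition has width 2, which upper-bounds the treewidth. For the lower bound, G contains the cycle 1–5–7–2–4–6–9–3–8–1, so G is not a forest; only forests have treewidth ≤ 1, hence tw(G) ≥ 2. Therefore the treewidth is 2.

Treewidth 2.
One such decomposition:
Bags: B1 = {1, 5, 7}  B2 = {1, 2, 7}  B3 = {1, 2, 4}  B4 = {1, 4, 6}  B5 = {1, 6, 9}  B6 = {1, 3, 9}  B7 = {1, 3, 8}
Tree: B1–B2, B2–B3, B3–B4, B4–B5, B5–B6, B6–B7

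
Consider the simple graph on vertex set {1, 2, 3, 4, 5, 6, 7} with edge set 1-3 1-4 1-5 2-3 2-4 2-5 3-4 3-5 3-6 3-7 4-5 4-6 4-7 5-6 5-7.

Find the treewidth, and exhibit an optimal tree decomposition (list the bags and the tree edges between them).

Each bag holds 4 vertices, so the decomposition has width 3, which upper-bounds the treewidth. For the lower bound, the 4 vertices {1, 3, 4, 5} are pairwise adjacent, and any tree decomposition puts a clique entirely inside one bag — forcing width ≥ 3. Combining the bounds, tw(G) = 3.

Treewidth 3.
Bags: B1 = {1, 3, 4, 5}  B2 = {3, 4, 5, 7}  B3 = {3, 4, 5, 6}  B4 = {2, 3, 4, 5}
Tree: B1–B2, B2–B3, B3–B4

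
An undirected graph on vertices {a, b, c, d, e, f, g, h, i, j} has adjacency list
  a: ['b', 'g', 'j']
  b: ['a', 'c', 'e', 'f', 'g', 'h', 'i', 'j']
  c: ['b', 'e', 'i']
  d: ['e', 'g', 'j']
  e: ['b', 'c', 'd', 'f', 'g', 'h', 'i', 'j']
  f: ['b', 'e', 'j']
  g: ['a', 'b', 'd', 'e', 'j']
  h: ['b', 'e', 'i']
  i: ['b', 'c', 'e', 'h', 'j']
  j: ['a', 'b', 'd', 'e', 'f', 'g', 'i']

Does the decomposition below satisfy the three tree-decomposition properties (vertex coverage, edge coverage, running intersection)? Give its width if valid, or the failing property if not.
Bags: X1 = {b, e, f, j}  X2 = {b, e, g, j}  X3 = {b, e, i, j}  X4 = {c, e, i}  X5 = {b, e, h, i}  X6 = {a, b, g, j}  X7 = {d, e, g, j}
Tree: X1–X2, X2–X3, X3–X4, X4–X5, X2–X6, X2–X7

A tree decomposition must satisfy three properties: every vertex lies in some bag; for every edge, both endpoints lie together in some bag; and for every vertex, the bags containing it form a connected subtree. Here edge (b,c) lies in no bag, so the decomposition is invalid.

No — edge (b,c) lies in no bag.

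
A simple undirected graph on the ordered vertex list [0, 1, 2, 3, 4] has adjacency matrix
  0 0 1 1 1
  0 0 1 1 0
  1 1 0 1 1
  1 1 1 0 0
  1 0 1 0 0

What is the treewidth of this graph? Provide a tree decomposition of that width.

The largest bag has 3 vertices, giving width 2; this decomposition certifies tw(G) ≤ 2. On the other hand G contains the 3-clique {0, 2, 3}. A clique must lie in a single bag of any decomposition, so no decomposition can have width below 2. Hence tw(G) = 2 exactly.

Treewidth 2.
One optimal decomposition is:
Bags: B1 = {0, 2, 3}  B2 = {1, 2, 3}  B3 = {0, 2, 4}
Tree: B1–B2, B1–B3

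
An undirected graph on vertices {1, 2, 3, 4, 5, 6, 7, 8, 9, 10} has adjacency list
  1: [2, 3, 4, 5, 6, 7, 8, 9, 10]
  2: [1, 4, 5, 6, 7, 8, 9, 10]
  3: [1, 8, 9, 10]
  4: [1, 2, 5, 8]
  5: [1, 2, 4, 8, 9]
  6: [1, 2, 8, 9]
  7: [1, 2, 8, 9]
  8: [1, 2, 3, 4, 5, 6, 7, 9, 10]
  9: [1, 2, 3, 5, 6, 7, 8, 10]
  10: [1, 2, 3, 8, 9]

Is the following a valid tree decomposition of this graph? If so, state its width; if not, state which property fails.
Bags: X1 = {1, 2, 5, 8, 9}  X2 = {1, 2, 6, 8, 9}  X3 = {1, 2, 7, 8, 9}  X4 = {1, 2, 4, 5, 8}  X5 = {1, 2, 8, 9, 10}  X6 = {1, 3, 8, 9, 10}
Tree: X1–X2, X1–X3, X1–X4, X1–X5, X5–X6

Yes; width 4.

Vertex coverage: the bags together contain {1, 2, 3, 4, 5, 6, 7, 8, 9, 10}, the full vertex set. Edge coverage: each edge of G has both endpoints in at least one bag. Running intersection: for every vertex, the bags containing it form a connected subtree. All three properties hold, so this is a valid tree decomposition of width max|bag| − 1 = 4, and hence tw(G) ≤ 4.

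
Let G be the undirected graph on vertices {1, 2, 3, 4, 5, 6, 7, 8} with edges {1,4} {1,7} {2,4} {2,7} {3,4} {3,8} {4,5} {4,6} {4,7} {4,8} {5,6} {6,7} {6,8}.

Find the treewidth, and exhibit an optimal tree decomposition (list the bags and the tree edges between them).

Treewidth 2.
One optimal decomposition is:
Bags: B1 = {4, 6, 8}  B2 = {4, 6, 7}  B3 = {2, 4, 7}  B4 = {1, 4, 7}  B5 = {3, 4, 8}  B6 = {4, 5, 6}
Tree: B1–B2, B2–B3, B3–B4, B1–B5, B1–B6

Every bag has size at most 3, so the width is 3 − 1 = 2 and tw(G) ≤ 2. Conversely, {1, 4, 7} is a clique of size 3, and the vertices of any clique must share a bag in every tree decomposition; so some bag has ≥ 3 vertices and tw(G) ≥ 2. Hence tw(G) = 2 exactly.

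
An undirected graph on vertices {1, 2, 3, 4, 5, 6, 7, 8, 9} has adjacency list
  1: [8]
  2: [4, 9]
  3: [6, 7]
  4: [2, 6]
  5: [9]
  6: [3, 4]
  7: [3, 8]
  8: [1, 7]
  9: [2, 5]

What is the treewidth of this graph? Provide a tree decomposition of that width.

Each bag holds 2 vertices, so the decomposition has width 1, which upper-bounds the treewidth. Since G has at least one edge (e.g. 1–8), it is not an edgeless graph, so tw(G) ≥ 1. Combining the bounds, tw(G) = 1.

Treewidth 1.
Bags: B1 = {1, 8}  B2 = {7, 8}  B3 = {3, 7}  B4 = {3, 6}  B5 = {4, 6}  B6 = {2, 4}  B7 = {2, 9}  B8 = {5, 9}
Tree: B1–B2, B2–B3, B3–B4, B4–B5, B5–B6, B6–B7, B7–B8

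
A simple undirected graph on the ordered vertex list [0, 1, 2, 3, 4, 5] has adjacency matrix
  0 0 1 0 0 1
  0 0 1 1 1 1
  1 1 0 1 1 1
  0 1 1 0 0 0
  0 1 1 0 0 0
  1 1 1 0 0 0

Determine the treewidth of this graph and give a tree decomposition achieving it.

Each bag holds 3 vertices, so the decomposition has width 2, which upper-bounds the treewidth. On the other hand G contains the 3-clique {0, 2, 5}. A clique must lie in a single bag of any decomposition, so no decomposition can have width below 2. Combining the bounds, tw(G) = 2.

Treewidth 2.
One such decomposition:
Bags: B1 = {1, 2, 5}  B2 = {0, 2, 5}  B3 = {1, 2, 3}  B4 = {1, 2, 4}
Tree: B1–B2, B1–B3, B3–B4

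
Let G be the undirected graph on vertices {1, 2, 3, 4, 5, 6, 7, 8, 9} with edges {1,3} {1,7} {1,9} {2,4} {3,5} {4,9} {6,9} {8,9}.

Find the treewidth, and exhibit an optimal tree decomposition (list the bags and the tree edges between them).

Treewidth 1.
One optimal decomposition is:
Bags: B1 = {1, 9}  B2 = {1, 3}  B3 = {3, 5}  B4 = {6, 9}  B5 = {4, 9}  B6 = {8, 9}  B7 = {2, 4}  B8 = {1, 7}
Tree: B1–B2, B2–B3, B1–B4, B1–B5, B1–B6, B5–B7, B2–B8

Each bag holds 2 vertices, so the decomposition has width 1, which upper-bounds the treewidth. G has an edge, so its treewidth is at least 1. Therefore the treewidth is 1.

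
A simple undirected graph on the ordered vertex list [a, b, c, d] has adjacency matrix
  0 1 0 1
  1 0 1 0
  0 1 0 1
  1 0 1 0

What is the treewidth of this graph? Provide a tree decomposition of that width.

Each bag holds 3 vertices, so the decomposition has width 2, which upper-bounds the treewidth. Since d–c–b–a–d is a cycle in G, G is not acyclic. Forests are exactly the graphs of treewidth ≤ 1, so tw(G) ≥ 2. Combining the bounds, tw(G) = 2.

Treewidth 2.
One such decomposition:
Bags: B1 = {b, c, d}  B2 = {a, b, d}
Tree: B1–B2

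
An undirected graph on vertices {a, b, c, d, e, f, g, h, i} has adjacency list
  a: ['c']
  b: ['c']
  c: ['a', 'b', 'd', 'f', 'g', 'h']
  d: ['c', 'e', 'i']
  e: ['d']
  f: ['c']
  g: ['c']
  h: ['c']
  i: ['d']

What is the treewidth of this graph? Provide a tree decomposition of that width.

Treewidth 1.
One such decomposition:
Bags: B1 = {b, c}  B2 = {c, d}  B3 = {d, i}  B4 = {c, f}  B5 = {d, e}  B6 = {c, h}  B7 = {c, g}  B8 = {a, c}
Tree: B1–B2, B2–B3, B1–B4, B2–B5, B2–B6, B6–B7, B6–B8

Each bag holds 2 vertices, so the decomposition has width 1, which upper-bounds the treewidth. G has an edge, so its treewidth is at least 1. Therefore the treewidth is 1.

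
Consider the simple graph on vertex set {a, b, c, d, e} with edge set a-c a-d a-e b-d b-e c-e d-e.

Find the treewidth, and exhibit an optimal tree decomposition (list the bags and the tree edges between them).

The largest bag has 3 vertices, giving width 2; this decomposition certifies tw(G) ≤ 2. Conversely, {a, d, e} is a clique of size 3, and the vertices of any clique must share a bag in every tree decomposition; so some bag has ≥ 3 vertices and tw(G) ≥ 2. Combining the bounds, tw(G) = 2.

Treewidth 2.
One such decomposition:
Bags: B1 = {b, d, e}  B2 = {a, d, e}  B3 = {a, c, e}
Tree: B1–B2, B2–B3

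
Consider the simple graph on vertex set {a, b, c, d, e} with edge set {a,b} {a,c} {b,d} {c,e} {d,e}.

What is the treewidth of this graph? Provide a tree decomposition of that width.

Treewidth 2.
One optimal decomposition is:
Bags: B1 = {c, d, e}  B2 = {b, c, d}  B3 = {a, b, c}
Tree: B1–B2, B2–B3

Each bag holds 3 vertices, so the decomposition has width 2, which upper-bounds the treewidth. Since c–e–d–b–a–c is a cycle in G, G is not acyclic. Forests are exactly the graphs of treewidth ≤ 1, so tw(G) ≥ 2. The upper and lower bounds meet at 2, so that is the treewidth.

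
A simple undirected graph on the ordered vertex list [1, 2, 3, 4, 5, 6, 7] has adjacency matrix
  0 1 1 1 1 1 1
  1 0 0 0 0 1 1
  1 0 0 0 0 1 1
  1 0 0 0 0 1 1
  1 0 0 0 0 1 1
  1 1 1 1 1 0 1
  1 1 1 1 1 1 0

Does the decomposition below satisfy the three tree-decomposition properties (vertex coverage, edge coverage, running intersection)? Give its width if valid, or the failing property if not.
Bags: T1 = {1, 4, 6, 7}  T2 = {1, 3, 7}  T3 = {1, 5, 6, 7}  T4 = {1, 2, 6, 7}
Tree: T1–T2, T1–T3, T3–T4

A tree decomposition must satisfy three properties: every vertex lies in some bag; for every edge, both endpoints lie together in some bag; and for every vertex, the bags containing it form a connected subtree. Here edge (6,3) lies in no bag, so the decomposition is invalid.

No — edge (6,3) lies in no bag.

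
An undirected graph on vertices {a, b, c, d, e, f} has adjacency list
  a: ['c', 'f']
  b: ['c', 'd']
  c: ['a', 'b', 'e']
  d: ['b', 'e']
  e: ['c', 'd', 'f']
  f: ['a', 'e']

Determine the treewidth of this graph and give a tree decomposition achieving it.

Every bag has size at most 3, so the width is 3 − 1 = 2 and tw(G) ≤ 2. The edges a–f–e–c–a form a cycle, so G is not a tree and its treewidth is at least 2. Therefore the treewidth is 2.

Treewidth 2.
One optimal decomposition is:
Bags: B1 = {a, c, f}  B2 = {c, e, f}  B3 = {b, c, e}  B4 = {b, d, e}
Tree: B1–B2, B2–B3, B3–B4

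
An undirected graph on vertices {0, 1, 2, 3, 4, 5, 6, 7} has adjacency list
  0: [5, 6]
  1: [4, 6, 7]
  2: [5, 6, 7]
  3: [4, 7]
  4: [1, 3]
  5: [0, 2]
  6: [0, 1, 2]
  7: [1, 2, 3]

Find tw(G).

2

A width-2 tree decomposition is:
Bags: B1 = {1, 3, 4}  B2 = {1, 3, 7}  B3 = {1, 6, 7}  B4 = {2, 6, 7}  B5 = {0, 2, 6}  B6 = {0, 2, 5}
Tree: B1–B2, B2–B3, B3–B4, B4–B5, B5–B6
Every bag has size at most 3, so the width is 3 − 1 = 2 and tw(G) ≤ 2. Since 4–3–7–1–4 is a cycle in G, G is not acyclic. Forests are exactly the graphs of treewidth ≤ 1, so tw(G) ≥ 2. Hence tw(G) = 2 exactly.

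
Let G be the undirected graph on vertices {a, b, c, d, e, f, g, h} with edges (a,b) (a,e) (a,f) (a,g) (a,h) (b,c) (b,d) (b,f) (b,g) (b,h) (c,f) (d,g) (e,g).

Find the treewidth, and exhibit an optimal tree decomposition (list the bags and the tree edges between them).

The largest bag has 3 vertices, giving width 2; this decomposition certifies tw(G) ≤ 2. Conversely, {a, e, g} is a clique of size 3, and the vertices of any clique must share a bag in every tree decomposition; so some bag has ≥ 3 vertices and tw(G) ≥ 2. The upper and lower bounds meet at 2, so that is the treewidth.

Treewidth 2.
One optimal decomposition is:
Bags: B1 = {b, d, g}  B2 = {a, b, g}  B3 = {a, b, f}  B4 = {b, c, f}  B5 = {a, e, g}  B6 = {a, b, h}
Tree: B1–B2, B2–B3, B3–B4, B2–B5, B2–B6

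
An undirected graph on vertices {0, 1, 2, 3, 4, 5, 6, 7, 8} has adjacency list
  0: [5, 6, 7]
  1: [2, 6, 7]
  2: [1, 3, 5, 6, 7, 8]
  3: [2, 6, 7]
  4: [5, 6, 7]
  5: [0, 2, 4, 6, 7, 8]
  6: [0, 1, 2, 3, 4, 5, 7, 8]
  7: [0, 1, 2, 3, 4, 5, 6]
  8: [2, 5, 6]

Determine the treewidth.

3

A width-3 tree decomposition is:
Bags: B1 = {2, 5, 6, 7}  B2 = {0, 5, 6, 7}  B3 = {2, 3, 6, 7}  B4 = {2, 5, 6, 8}  B5 = {1, 2, 6, 7}  B6 = {4, 5, 6, 7}
Tree: B1–B2, B1–B3, B1–B4, B3–B5, B2–B6
Every bag has size at most 4, so the width is 4 − 1 = 3 and tw(G) ≤ 3. For the lower bound, the 4 vertices {2, 5, 6, 8} are pairwise adjacent, and any tree decomposition puts a clique entirely inside one bag — forcing width ≥ 3. Combining the bounds, tw(G) = 3.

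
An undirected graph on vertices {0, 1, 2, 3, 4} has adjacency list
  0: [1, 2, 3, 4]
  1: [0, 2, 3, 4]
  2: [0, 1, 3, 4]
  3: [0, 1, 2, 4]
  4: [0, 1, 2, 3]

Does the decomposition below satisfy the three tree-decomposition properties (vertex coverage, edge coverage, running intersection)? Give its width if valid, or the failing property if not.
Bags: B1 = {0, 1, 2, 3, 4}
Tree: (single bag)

Vertex coverage: the bags together contain {0, 1, 2, 3, 4}, the full vertex set. Edge coverage: each edge of G has both endpoints in at least one bag. Running intersection: for every vertex, the bags containing it form a connected subtree. All three properties hold, so this is a valid tree decomposition of width max|bag| − 1 = 4, and hence tw(G) ≤ 4.

Yes; width 4.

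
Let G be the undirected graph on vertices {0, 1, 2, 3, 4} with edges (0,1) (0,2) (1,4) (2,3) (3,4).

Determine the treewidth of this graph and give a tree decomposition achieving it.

The largest bag has 3 vertices, giving width 2; this decomposition certifies tw(G) ≤ 2. The edges 0–1–4–3–2–0 form a cycle, so G is not a tree and its treewidth is at least 2. Therefore the treewidth is 2.

Treewidth 2.
One optimal decomposition is:
Bags: B1 = {0, 1, 4}  B2 = {0, 3, 4}  B3 = {0, 2, 3}
Tree: B1–B2, B2–B3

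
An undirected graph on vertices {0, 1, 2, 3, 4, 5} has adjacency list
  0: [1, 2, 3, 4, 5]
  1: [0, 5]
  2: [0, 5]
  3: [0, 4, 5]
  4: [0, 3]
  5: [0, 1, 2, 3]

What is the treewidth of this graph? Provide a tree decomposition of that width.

Treewidth 2.
One such decomposition:
Bags: B1 = {0, 3, 5}  B2 = {0, 3, 4}  B3 = {0, 2, 5}  B4 = {0, 1, 5}
Tree: B1–B2, B1–B3, B3–B4

Each bag holds 3 vertices, so the decomposition has width 2, which upper-bounds the treewidth. On the other hand G contains the 3-clique {0, 3, 4}. A clique must lie in a single bag of any decomposition, so no decomposition can have width below 2. Therefore the treewidth is 2.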